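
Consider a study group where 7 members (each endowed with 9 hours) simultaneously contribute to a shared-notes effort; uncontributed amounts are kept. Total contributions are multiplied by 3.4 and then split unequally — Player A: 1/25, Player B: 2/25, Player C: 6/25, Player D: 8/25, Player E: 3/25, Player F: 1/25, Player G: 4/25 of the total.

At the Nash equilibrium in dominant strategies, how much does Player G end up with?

Each unit j contributes comes back to j as 3.4 × (j's share), so j prefers to contribute only if that share exceeds 1/3.4 = 0.2941; otherwise keeping the unit dominates.
Only Player D (8/25) clears that bar, contributing 9; the remaining 6 contribute 0. Total contributed: 9.
Player G keeps 9 and receives 3.4 × 9 × 4/25 = 4.90 from the shared-notes effort, for a payoff of 13.90.

13.90 hours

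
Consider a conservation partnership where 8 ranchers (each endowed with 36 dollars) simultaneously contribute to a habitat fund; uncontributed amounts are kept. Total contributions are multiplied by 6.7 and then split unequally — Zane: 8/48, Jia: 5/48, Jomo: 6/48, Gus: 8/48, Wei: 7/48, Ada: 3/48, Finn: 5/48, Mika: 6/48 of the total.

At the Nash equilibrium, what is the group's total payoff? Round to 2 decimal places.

698.40 dollars

A player with share s gets back 6.7·s per unit contributed, so full contribution is dominant for anyone with s > 1/6.7 = 0.1493 and zero contribution is dominant for anyone below.
Zane and Gus are above the threshold, contributing 36 each; the remaining 6 contribute 0. Total contributed: 72.
The habitat fund pays out 6.7 × 72 = 482.40 in total (split across the unequal shares, but the aggregate is all that matters for the group sum).
The 6 free-riders keep 36 each, adding 216. Group total = 216 + 482.40 = 698.40.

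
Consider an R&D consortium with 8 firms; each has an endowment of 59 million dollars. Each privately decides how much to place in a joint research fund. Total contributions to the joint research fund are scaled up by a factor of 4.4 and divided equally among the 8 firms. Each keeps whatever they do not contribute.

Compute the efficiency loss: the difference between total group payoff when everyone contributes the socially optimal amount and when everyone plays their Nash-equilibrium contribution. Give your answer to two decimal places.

1604.80 million dollars

Each contributed unit returns 4.4/8 = 0.5500 to its contributor — below 1 — so contributing 0 is dominant for every player. At the Nash equilibrium everyone keeps their 59, and the group total is 8 × 59 = 472.
Each contributed unit returns 4.400 to the group as a whole (0.5500 to each of 8 players), which exceeds 1, so the social optimum is full contribution: group total = 4.400 × 472 = 2076.80.
Efficiency loss = 2076.80 − 472 = 1604.80.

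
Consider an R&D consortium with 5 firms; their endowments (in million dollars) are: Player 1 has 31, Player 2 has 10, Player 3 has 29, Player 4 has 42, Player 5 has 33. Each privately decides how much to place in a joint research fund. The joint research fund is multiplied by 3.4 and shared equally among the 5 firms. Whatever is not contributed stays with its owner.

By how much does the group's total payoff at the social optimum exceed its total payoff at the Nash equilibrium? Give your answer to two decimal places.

The private return per contributed unit is 3.4/5 = 0.6800 < 1 for every player regardless of endowment, so the Nash equilibrium is zero contribution and the group total is Σ E_j = 31 + 10 + 29 + 42 + 33 = 145.
Each contributed unit returns 3.400 to the group, so the social optimum is full contribution by everyone: group total = 3.400 × 145 = 493.00.
Efficiency loss = (3.400 − 1) × 145 = 348.00.

348.00 million dollars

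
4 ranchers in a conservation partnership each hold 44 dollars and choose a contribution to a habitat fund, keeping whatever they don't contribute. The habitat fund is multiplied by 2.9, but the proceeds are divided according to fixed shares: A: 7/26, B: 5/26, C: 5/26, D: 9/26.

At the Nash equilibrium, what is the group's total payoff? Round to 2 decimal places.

259.60 dollars

Player j's private return per contributed unit is 2.9 × (j's share). Contributing is weakly dominant for j when that share is at least 1/2.9 = 0.3448, and contributing 0 is dominant otherwise.
Only D (9/26) clears that bar, contributing 44; the remaining 3 contribute 0. Total contributed: 44.
The habitat fund pays out 2.9 × 44 = 127.60 in total (split across the unequal shares, but the aggregate is all that matters for the group sum).
The 3 free-riders keep 44 each, adding 132. Group total = 132 + 127.60 = 259.60.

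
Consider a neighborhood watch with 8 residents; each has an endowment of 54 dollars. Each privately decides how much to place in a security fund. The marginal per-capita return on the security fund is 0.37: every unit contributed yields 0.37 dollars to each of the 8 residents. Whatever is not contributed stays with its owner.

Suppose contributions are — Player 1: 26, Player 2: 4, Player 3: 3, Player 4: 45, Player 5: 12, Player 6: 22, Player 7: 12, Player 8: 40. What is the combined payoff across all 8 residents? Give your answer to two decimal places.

Total contributed: 26 + 4 + 3 + 45 + 12 + 22 + 12 + 40 = 164; total kept: 8 × 54 − 164 = 268.
The security fund pays out 0.37 × 8 × 164 = 485.44 in aggregate.
Group total = 268 + 485.44 = 753.44.

753.44 dollars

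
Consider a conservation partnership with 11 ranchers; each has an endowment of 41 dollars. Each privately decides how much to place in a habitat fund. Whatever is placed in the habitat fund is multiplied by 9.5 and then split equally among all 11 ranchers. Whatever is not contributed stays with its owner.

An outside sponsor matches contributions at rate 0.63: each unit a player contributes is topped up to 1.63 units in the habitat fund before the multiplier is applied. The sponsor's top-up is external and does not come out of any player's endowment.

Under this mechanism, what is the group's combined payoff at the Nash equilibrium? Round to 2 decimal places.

6983.74 dollars

With the mechanism, a contributed unit returns 9.5 × 1.63 / 11 = 1.4077 per unit of net cost to the contributor — now above 1 — so contributing fully is weakly dominant for every player.
So the Nash equilibrium is full contribution by all 11; the group earns 9.5 × 1.63 × 451 = 6983.74.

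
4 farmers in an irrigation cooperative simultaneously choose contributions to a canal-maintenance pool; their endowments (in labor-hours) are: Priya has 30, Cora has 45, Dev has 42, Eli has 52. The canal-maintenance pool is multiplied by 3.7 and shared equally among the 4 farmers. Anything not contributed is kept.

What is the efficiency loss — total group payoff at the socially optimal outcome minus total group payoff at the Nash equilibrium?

The private return per contributed unit is 3.7/4 = 0.9250 < 1 for every player regardless of endowment, so the Nash equilibrium is zero contribution and the group total is Σ E_j = 30 + 45 + 42 + 52 = 169.
Each contributed unit returns 3.700 to the group, so the social optimum is full contribution by everyone: group total = 3.700 × 169 = 625.30.
Efficiency loss = (3.700 − 1) × 169 = 456.30.

456.30 labor-hours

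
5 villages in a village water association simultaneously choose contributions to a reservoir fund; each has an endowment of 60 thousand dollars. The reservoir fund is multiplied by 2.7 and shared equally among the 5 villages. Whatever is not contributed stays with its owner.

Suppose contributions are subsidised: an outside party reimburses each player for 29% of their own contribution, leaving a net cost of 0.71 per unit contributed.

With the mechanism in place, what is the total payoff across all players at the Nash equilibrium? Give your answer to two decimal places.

300.00 thousand dollars

Even with the mechanism, each unit contributed returns only (2.7/5) / 0.71 = 0.7606 per unit of net cost, so contributing nothing is still dominant.
At the Nash equilibrium no one contributes; group total payoff = 5 × 60 = 300.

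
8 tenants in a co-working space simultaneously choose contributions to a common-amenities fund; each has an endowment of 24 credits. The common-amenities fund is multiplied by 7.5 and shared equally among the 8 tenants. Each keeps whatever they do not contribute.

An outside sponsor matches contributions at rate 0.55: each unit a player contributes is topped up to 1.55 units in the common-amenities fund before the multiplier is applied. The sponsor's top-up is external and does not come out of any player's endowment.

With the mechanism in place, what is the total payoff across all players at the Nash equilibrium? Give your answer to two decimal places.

2232.00 credits

With the mechanism, a contributed unit returns 7.5 × 1.55 / 8 = 1.4531 per unit of net cost to the contributor — now above 1 — so contributing fully is weakly dominant for every player.
At the Nash equilibrium everyone contributes 24. Group total payoff = 7.5 × 1.55 × 192 = 2232.00.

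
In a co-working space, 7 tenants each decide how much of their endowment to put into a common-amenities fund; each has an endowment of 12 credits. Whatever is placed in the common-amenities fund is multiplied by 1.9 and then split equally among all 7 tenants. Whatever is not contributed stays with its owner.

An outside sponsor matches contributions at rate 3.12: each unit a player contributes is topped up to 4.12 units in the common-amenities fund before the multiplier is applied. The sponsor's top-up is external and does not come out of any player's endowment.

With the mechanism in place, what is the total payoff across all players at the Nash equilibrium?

657.55 credits

The effective private return per unit is now 1.9 × 4.12 / 7 = 1.1183 > 1, so every player's dominant strategy flips to full contribution.
At the Nash equilibrium everyone contributes 12. Group total payoff = 1.9 × 4.12 × 84 = 657.55.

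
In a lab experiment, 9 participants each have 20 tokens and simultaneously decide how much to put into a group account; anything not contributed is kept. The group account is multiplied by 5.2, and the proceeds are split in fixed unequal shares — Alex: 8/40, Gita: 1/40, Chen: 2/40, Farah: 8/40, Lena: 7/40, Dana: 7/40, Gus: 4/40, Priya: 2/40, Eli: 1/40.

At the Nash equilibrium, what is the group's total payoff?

For player j, contributing a unit is worthwhile iff 5.2 × (j's share) ≥ 1, i.e. iff j's share is at least 0.1923.
Alex and Farah clear that bar, contributing 20 each; the remaining 7 contribute 0. Total contributed: 40.
The group account pays out 5.2 × 40 = 208.00 in total (split across the unequal shares, but the aggregate is all that matters for the group sum).
The 7 free-riders keep 20 each, adding 140. Group total = 140 + 208.00 = 348.00.

348.00 tokens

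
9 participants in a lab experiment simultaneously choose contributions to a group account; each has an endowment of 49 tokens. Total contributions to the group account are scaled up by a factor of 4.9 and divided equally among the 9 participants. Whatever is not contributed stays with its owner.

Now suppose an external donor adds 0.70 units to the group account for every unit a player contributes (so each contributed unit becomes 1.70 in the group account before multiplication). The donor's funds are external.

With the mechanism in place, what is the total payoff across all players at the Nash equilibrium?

With the mechanism, a contributed unit returns 4.9 × 1.70 / 9 = 0.9256 per unit of net cost — still below 1 — so contributing 0 remains dominant for every player.
At the Nash equilibrium no one contributes; group total payoff = 9 × 49 = 441.

441.00 tokens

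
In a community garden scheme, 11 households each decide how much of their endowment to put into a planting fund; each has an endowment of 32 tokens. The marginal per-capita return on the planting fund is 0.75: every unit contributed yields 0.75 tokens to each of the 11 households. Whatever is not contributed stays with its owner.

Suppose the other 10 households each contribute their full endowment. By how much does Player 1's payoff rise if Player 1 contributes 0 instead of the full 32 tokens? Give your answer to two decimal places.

8.00 tokens

Switching from a contribution of 32 to 0 lets Player 1 keep an extra 32 tokens, but lowers the planting fund by 32, which costs Player 1 their own share of that drop: 0.75 × 32 = 24.00.
Net gain = 32 − 24.00 = 8.00. The private return per contributed unit (0.75) is below 1, so free-riding is indeed the best response regardless of what the others do.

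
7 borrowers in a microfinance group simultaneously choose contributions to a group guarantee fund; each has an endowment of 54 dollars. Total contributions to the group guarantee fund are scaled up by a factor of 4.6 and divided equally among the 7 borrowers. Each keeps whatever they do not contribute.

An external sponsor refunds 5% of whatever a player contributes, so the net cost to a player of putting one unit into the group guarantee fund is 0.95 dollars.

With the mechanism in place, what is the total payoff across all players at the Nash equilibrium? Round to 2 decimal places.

378.00 dollars

With the mechanism, a contributed unit returns (4.6/7) / 0.95 = 0.6917 per unit of net cost — still below 1 — so contributing 0 remains dominant for every player.
Everyone keeps their endowment and the group total is 7 × 54 = 378.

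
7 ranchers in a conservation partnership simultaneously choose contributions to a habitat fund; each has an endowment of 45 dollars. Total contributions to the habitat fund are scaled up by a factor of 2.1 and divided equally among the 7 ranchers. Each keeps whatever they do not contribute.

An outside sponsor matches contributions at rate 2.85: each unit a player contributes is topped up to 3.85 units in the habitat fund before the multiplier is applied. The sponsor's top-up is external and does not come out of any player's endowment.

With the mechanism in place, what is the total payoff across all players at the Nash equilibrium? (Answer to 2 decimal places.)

2546.78 dollars

With the mechanism, a contributed unit returns 2.1 × 3.85 / 7 = 1.1550 per unit of net cost to the contributor — now above 1 — so contributing fully is weakly dominant for every player.
At the Nash equilibrium everyone contributes 45. Group total payoff = 2.1 × 3.85 × 315 = 2546.78.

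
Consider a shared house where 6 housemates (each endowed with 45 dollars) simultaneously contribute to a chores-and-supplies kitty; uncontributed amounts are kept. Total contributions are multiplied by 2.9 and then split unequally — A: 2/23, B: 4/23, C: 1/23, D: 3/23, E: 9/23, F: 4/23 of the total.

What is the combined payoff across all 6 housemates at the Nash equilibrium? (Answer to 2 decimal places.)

Each unit j contributes comes back to j as 2.9 × (j's share), so j prefers to contribute only if that share exceeds 1/2.9 = 0.3448; otherwise keeping the unit dominates.
Only E (9/23) clears that bar, contributing 45; the remaining 5 contribute 0. Total contributed: 45.
The chores-and-supplies kitty pays out 2.9 × 45 = 130.50 in total (split across the unequal shares, but the aggregate is all that matters for the group sum).
The 5 free-riders keep 45 each, adding 225. Group total = 225 + 130.50 = 355.50.

355.50 dollars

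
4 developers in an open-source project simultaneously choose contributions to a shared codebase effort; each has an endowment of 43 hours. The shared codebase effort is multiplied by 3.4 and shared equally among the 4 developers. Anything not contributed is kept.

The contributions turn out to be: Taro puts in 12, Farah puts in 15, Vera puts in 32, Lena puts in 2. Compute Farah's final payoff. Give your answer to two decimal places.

79.85 hours

Total contributed: 12 + 15 + 32 + 2 = 61.
Each receives 3.4 × 61 / 4 = 51.85 from the shared codebase effort.
Farah keeps 43 − 15 = 28, so Farah's payoff is 28 + 51.85 = 79.85.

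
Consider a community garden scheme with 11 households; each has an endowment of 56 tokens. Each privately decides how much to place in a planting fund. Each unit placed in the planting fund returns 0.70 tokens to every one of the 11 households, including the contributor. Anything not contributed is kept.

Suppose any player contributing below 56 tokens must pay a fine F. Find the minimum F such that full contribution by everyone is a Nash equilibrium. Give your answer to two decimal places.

16.80 tokens

Given the others contribute fully, the best deviation is to contribute 0 (any partial contribution still incurs the fine and gives up units whose private return 0.70 is below 1).
Deviating from 56 to 0 saves 56 tokens but forfeits the deviator's share of the drop in the planting fund: 0.70 × 56 = 39.20.
So the deviation gain is 56 − 39.20 = 16.80, and the fine must be at least 16.80 tokens to wipe it out.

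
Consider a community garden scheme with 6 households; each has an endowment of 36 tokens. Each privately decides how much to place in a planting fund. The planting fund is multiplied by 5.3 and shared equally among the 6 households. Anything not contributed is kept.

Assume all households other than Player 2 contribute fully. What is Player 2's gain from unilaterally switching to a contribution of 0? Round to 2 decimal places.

Switching from a contribution of 36 to 0 lets Player 2 keep an extra 36 tokens, but lowers the planting fund by 36, which costs Player 2 their own share of that drop: 5.3/6 × 36 = 31.80.
Net gain = 36 − 31.80 = 4.20. The private return per contributed unit (0.8833) is below 1, so free-riding is indeed the best response regardless of what the others do.

4.20 tokens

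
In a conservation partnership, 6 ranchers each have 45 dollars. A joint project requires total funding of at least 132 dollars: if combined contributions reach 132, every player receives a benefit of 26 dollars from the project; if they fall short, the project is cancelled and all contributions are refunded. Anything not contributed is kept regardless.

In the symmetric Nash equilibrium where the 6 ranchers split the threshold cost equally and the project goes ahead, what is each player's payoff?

Equal share of the threshold: 132/6 = 22.
At this profile no one gains by cutting their contribution: any cut drops the total below 132, the project is cancelled, contributions are refunded, and the deviator ends with 45, which is less than 45 − 22 + 26 = 49. Contributing more than 22 just wastes the excess. So contributing exactly 22 is a best response.
Each player's payoff: 45 − 22 + 26 = 49.

49 dollars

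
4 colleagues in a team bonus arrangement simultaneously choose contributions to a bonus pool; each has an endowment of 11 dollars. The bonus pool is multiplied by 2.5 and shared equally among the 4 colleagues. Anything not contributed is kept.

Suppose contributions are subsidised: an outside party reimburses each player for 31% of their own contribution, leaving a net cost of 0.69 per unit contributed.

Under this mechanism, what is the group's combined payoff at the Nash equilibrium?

44.00 dollars

The effective private return is (2.5/4) / 0.69 = 0.9058, which is still under 1, so the mechanism doesn't change anyone's dominant strategy: zero contribution.
Everyone keeps their endowment and the group total is 4 × 11 = 44.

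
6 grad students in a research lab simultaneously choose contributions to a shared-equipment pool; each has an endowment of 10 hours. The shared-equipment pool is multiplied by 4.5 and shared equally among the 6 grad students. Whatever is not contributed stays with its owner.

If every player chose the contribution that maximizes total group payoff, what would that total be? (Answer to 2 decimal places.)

270.00 hours

Each contributed unit returns 4.500 to the group as a whole (0.7500 to each of 6 players), which exceeds 1, so the social optimum is full contribution: group total = 4.500 × 60 = 270.00.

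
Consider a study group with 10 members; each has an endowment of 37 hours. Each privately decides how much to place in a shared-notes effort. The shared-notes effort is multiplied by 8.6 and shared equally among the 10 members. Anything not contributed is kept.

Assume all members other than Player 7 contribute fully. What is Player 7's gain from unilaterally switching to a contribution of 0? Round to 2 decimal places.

Switching from a contribution of 37 to 0 lets Player 7 keep an extra 37 hours, but lowers the shared-notes effort by 37, which costs Player 7 their own share of that drop: 8.6/10 × 37 = 31.82.
Net gain = 37 − 31.82 = 5.18. The private return per contributed unit (0.8600) is below 1, so free-riding is indeed the best response regardless of what the others do.

5.18 hours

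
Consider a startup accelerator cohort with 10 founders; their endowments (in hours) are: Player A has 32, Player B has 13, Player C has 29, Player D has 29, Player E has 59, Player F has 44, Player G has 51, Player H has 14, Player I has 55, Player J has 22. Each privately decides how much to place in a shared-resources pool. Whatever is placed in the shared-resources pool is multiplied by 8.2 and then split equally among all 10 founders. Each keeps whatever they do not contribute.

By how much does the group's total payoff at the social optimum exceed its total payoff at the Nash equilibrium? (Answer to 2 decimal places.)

2505.60 hours

The private return per contributed unit is 8.2/10 = 0.8200 < 1 for every player regardless of endowment, so the Nash equilibrium is zero contribution and the group total is Σ E_j = 32 + 13 + 29 + 29 + 59 + 44 + 51 + 14 + 55 + 22 = 348.
Each contributed unit returns 8.200 to the group, so the social optimum is full contribution by everyone: group total = 8.200 × 348 = 2853.60.
Efficiency loss = (8.200 − 1) × 348 = 2505.60.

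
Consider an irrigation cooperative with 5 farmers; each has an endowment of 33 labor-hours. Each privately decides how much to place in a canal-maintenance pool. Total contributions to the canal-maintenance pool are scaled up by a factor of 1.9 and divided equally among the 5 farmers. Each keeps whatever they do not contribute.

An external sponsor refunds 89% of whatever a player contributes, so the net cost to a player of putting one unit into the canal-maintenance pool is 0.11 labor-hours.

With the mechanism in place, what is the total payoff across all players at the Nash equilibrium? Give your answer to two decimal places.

The effective private return per unit is now (1.9/5) / 0.11 = 3.4545 > 1, so every player's dominant strategy flips to full contribution.
So the Nash equilibrium is full contribution by all 5; the group earns 5 × (33 × 0.89 + 1.9 × 33) = 460.35.

460.35 labor-hours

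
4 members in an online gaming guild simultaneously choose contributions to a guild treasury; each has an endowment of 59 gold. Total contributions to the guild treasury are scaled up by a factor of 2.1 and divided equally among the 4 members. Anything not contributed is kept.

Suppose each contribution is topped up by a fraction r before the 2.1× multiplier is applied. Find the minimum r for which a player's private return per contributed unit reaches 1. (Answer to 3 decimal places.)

With matching at rate r, one contributed unit becomes (1 + r) in the guild treasury and returns 2.1 × (1 + r) / 4 to the contributor.
Setting this equal to 1: 1 + r = 4/2.1 = 1.9048.
So the minimum matching rate is r = 1.9048 − 1 = 0.905.

0.905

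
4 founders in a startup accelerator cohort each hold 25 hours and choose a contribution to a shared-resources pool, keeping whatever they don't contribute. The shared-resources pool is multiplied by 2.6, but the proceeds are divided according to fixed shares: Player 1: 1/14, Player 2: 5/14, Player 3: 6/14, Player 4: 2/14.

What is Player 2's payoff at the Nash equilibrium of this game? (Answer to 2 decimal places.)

48.21 hours

A player with share s gets back 2.6·s per unit contributed, so full contribution is dominant for anyone with s > 1/2.6 = 0.3846 and zero contribution is dominant for anyone below.
Only Player 3 (6/14) clears that bar, contributing 25; the remaining 3 contribute 0. Total contributed: 25.
Player 2 keeps 25 and receives 2.6 × 25 × 5/14 = 23.21 from the shared-resources pool, for a payoff of 48.21.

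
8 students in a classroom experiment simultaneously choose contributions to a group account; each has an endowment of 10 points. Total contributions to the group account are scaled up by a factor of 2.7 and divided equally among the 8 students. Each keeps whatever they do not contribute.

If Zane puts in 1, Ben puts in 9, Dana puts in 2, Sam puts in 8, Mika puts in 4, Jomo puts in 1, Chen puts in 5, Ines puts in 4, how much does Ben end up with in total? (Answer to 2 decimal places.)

Total contributed: 1 + 9 + 2 + 8 + 4 + 1 + 5 + 4 = 34.
Each receives 2.7 × 34 / 8 = 11.48 from the group account.
Ben keeps 10 − 9 = 1, so Ben's payoff is 1 + 11.48 = 12.48.

12.48 points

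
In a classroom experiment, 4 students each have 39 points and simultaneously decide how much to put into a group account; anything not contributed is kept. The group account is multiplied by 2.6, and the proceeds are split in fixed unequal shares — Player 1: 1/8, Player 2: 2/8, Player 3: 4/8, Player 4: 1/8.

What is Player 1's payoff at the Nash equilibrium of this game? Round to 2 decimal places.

51.68 points

Each unit j contributes comes back to j as 2.6 × (j's share), so j prefers to contribute only if that share exceeds 1/2.6 = 0.3846; otherwise keeping the unit dominates.
Only Player 3 (4/8) clears that bar, contributing 39; the remaining 3 contribute 0. Total contributed: 39.
Player 1 keeps 39 and receives 2.6 × 39 × 1/8 = 12.68 from the group account, for a payoff of 51.68.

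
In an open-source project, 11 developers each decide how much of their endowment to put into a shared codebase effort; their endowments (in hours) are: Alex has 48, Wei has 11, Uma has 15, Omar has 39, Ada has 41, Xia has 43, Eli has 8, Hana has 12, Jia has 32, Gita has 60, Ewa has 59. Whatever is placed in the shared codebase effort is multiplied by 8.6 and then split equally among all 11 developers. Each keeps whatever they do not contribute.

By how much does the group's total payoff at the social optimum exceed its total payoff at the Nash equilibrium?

The private return per contributed unit is 8.6/11 = 0.7818 < 1 for every player regardless of endowment, so the Nash equilibrium is zero contribution and the group total is Σ E_j = 48 + 11 + 15 + 39 + 41 + 43 + 8 + 12 + 32 + 60 + 59 = 368.
Each contributed unit returns 8.600 to the group, so the social optimum is full contribution by everyone: group total = 8.600 × 368 = 3164.80.
Efficiency loss = (8.600 − 1) × 368 = 2796.80.

2796.80 hours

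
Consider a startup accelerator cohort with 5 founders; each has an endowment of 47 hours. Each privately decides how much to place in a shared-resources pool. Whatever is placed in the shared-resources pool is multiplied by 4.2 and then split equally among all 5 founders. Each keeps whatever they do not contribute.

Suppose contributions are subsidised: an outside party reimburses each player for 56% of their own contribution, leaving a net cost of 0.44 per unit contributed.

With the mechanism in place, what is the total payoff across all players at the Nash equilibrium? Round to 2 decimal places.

1118.60 hours

Under the mechanism each unit contributed yields (4.2/5) / 0.44 = 1.9091 back to its contributor per unit of net cost, which exceeds 1, making full contribution the dominant choice for everyone.
So the Nash equilibrium is full contribution by all 5; the group earns 5 × (47 × 0.56 + 4.2 × 47) = 1118.60.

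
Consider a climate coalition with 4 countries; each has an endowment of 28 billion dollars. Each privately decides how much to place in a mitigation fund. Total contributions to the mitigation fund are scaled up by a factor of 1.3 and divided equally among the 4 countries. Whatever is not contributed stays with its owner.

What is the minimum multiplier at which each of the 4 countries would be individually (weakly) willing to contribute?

A contributed unit returns (multiplier)/4 to its contributor.
This reaches 1 exactly when the multiplier is 4.

4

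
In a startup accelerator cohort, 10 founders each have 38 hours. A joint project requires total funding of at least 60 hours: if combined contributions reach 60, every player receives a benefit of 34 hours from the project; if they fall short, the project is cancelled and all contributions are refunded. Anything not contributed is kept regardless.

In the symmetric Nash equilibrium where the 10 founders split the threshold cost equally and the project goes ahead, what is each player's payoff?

Equal share of the threshold: 60/10 = 6.
At this profile no one gains by cutting their contribution: any cut drops the total below 60, the project is cancelled, contributions are refunded, and the deviator ends with 38, which is less than 38 − 6 + 34 = 66. Contributing more than 6 just wastes the excess. So contributing exactly 6 is a best response.
Each player's payoff: 38 − 6 + 34 = 66.

66 hours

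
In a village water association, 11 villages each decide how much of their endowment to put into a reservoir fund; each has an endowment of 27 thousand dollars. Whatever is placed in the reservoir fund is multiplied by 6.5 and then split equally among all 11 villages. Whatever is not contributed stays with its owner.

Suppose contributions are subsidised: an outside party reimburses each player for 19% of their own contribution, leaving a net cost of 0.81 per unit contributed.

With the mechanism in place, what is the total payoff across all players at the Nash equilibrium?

Even with the mechanism, each unit contributed returns only (6.5/11) / 0.81 = 0.7295 per unit of net cost, so contributing nothing is still dominant.
At the Nash equilibrium no one contributes; group total payoff = 11 × 27 = 297.

297.00 thousand dollars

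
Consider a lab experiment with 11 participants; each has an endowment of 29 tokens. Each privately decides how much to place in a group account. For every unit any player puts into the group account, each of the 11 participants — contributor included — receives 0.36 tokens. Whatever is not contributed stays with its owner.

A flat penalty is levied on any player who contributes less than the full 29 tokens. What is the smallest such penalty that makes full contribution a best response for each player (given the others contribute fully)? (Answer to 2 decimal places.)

18.56 tokens

Given the others contribute fully, the best deviation is to contribute 0 (any partial contribution still incurs the fine and gives up units whose private return 0.36 is below 1).
Deviating from 29 to 0 saves 29 tokens but forfeits the deviator's share of the drop in the group account: 0.36 × 29 = 10.44.
So the deviation gain is 29 − 10.44 = 18.56, and the fine must be at least 18.56 tokens to wipe it out.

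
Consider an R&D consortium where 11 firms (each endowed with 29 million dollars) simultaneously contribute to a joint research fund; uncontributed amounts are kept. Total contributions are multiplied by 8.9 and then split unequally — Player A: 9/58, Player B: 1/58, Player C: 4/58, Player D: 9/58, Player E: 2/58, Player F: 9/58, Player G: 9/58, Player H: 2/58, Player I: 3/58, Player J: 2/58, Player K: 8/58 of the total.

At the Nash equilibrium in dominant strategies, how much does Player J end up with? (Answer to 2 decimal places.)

For player j, contributing a unit is worthwhile iff 8.9 × (j's share) ≥ 1, i.e. iff j's share is at least 0.1124.
Player A, Player D, Player F, Player G and Player K clear that bar, contributing 29 each; the remaining 6 contribute 0. Total contributed: 145.
Player J keeps 29 and receives 8.9 × 145 × 2/58 = 44.50 from the joint research fund, for a payoff of 73.50.

73.50 million dollars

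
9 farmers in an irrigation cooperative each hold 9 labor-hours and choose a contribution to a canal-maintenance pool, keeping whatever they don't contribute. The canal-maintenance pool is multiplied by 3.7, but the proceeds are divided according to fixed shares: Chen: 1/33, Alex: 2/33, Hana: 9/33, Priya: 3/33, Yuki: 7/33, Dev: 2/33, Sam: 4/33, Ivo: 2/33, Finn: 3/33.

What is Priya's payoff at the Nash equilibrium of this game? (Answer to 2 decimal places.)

12.03 labor-hours

For player j, contributing a unit is worthwhile iff 3.7 × (j's share) ≥ 1, i.e. iff j's share is at least 0.2703.
Hana alone (share 9/33) is above the threshold, contributing 9; the remaining 8 contribute 0. Total contributed: 9.
Priya keeps 9 and receives 3.7 × 9 × 3/33 = 3.03 from the canal-maintenance pool, for a payoff of 12.03.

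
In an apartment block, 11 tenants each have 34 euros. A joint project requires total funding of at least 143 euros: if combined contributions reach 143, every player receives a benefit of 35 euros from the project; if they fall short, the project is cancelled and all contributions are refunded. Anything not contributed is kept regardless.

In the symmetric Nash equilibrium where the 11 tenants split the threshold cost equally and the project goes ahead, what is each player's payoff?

56 euros

Equal share of the threshold: 143/11 = 13.
At this profile no one gains by cutting their contribution: any cut drops the total below 143, the project is cancelled, contributions are refunded, and the deviator ends with 34, which is less than 34 − 13 + 35 = 56. Contributing more than 13 just wastes the excess. So contributing exactly 13 is a best response.
Each player's payoff: 34 − 13 + 35 = 56.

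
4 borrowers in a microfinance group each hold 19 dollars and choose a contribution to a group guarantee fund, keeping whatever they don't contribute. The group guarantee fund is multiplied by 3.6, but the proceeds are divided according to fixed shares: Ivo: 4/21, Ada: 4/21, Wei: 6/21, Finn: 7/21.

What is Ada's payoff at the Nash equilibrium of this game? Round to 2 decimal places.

45.06 dollars

Player j's private return per contributed unit is 3.6 × (j's share). Contributing is weakly dominant for j when that share is at least 1/3.6 = 0.2778, and contributing 0 is dominant otherwise.
The shares above 0.2778 belong to Wei and Finn, contributing 19 each; the remaining 2 contribute 0. Total contributed: 38.
Ada keeps 19 and receives 3.6 × 38 × 4/21 = 26.06 from the group guarantee fund, for a payoff of 45.06.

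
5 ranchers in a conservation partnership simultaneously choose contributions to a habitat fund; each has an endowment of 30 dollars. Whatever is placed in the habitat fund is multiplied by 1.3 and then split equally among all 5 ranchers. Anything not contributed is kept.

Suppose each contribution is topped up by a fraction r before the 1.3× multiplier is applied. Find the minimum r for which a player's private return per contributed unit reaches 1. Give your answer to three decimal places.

With matching at rate r, one contributed unit becomes (1 + r) in the habitat fund and returns 1.3 × (1 + r) / 5 to the contributor.
Setting this equal to 1: 1 + r = 5/1.3 = 3.8462.
So the minimum matching rate is r = 3.8462 − 1 = 2.846.

2.846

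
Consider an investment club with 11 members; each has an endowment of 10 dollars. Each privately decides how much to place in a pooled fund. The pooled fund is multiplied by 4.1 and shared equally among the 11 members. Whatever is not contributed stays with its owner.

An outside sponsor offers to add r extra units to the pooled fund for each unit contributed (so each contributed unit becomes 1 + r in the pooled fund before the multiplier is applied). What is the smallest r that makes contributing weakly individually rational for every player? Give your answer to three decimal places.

With matching at rate r, one contributed unit becomes (1 + r) in the pooled fund and returns 4.1 × (1 + r) / 11 to the contributor.
Setting this equal to 1: 1 + r = 11/4.1 = 2.6829.
So the minimum matching rate is r = 2.6829 − 1 = 1.683.

1.683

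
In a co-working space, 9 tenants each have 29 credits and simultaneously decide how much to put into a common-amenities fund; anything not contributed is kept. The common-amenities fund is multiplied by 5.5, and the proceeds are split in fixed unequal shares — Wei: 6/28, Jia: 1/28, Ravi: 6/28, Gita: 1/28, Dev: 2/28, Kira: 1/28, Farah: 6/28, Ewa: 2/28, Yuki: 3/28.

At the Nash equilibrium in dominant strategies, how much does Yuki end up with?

Each unit j contributes comes back to j as 5.5 × (j's share), so j prefers to contribute only if that share exceeds 1/5.5 = 0.1818; otherwise keeping the unit dominates.
Wei, Ravi and Farah clear that bar, contributing 29 each; the remaining 6 contribute 0. Total contributed: 87.
Yuki keeps 29 and receives 5.5 × 87 × 3/28 = 51.27 from the common-amenities fund, for a payoff of 80.27.

80.27 credits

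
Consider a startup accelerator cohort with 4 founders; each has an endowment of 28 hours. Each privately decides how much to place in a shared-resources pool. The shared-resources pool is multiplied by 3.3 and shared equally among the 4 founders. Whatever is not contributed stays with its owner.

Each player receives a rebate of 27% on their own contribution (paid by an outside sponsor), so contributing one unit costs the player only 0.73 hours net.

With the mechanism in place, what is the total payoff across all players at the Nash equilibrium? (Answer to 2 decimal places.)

The effective private return per unit is now (3.3/4) / 0.73 = 1.1301 > 1, so every player's dominant strategy flips to full contribution.
At the Nash equilibrium everyone contributes 28. Group total payoff = 4 × (28 × 0.27 + 3.3 × 28) = 399.84.

399.84 hours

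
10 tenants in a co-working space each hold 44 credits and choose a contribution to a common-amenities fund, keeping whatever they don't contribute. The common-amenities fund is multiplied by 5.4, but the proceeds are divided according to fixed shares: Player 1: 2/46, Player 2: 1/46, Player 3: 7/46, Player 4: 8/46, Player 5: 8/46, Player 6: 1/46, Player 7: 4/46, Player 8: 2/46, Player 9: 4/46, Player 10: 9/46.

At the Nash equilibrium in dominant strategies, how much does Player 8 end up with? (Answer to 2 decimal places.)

For player j, contributing a unit is worthwhile iff 5.4 × (j's share) ≥ 1, i.e. iff j's share is at least 0.1852.
The only share above 0.1852 is Player 10's 9/46, contributing 44; the remaining 9 contribute 0. Total contributed: 44.
Player 8 keeps 44 and receives 5.4 × 44 × 2/46 = 10.33 from the common-amenities fund, for a payoff of 54.33.

54.33 credits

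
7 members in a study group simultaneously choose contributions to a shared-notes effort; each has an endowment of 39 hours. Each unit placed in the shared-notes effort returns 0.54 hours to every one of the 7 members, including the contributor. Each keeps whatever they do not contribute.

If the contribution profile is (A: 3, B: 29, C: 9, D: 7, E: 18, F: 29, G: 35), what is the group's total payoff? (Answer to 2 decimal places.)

Total contributed: 3 + 29 + 9 + 7 + 18 + 29 + 35 = 130; total kept: 7 × 39 − 130 = 143.
The shared-notes effort pays out 0.54 × 7 × 130 = 491.40 in aggregate.
Group total = 143 + 491.40 = 634.40.

634.40 hours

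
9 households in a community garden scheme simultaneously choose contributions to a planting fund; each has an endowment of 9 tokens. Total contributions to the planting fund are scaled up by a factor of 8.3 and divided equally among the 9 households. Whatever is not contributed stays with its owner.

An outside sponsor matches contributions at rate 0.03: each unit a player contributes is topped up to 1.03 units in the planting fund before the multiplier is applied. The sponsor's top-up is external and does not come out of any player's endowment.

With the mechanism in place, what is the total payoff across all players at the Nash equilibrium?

With the mechanism, a contributed unit returns 8.3 × 1.03 / 9 = 0.9499 per unit of net cost — still below 1 — so contributing 0 remains dominant for every player.
At the Nash equilibrium no one contributes; group total payoff = 9 × 9 = 81.

81.00 tokens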